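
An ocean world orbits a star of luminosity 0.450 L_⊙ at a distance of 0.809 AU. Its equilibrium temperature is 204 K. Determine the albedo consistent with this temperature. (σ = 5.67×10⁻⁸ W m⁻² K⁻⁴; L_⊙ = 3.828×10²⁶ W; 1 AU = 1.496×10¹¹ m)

d = 0.809 AU = 1.21×10¹¹ m.
L = 0.450 × 3.828×10²⁶ = 1.72×10²⁶ W.
Flux: S = L/(4πd²) = 1.72×10²⁶/(4π×(1.21×10¹¹)²) = 936 W m⁻².
From T_eq⁴ = S(1−A)/(4σ): 1−A = 4σT_eq⁴/S.
1−A = 4 × 5.67×10⁻⁸ × (204)⁴ / 936 = 0.420.

A ≈ 0.58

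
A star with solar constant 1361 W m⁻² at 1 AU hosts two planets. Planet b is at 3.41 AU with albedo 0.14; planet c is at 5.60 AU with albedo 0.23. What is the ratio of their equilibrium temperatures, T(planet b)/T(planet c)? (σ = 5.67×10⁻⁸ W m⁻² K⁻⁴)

T₁/T₂ ≈ 1.317

T_eq = [S₀(1−A)/(4σd²)]^(1/4), so T ∝ (1−A)^(1/4) / √d.
T₁ = [1361×0.86/(4×5.67×10⁻⁸×3.41²)]^(1/4) = 145.14 K.
T₂ = [1361×0.77/(4×5.67×10⁻⁸×5.60²)]^(1/4) = 110.17 K.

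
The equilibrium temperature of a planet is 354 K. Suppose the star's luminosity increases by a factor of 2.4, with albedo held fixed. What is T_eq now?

T_eq ∝ L^(1/4) · d^(−1/2).
T′ = 354 × 2.4^(1/4) = 441 K.

T_eq ≈ 441 K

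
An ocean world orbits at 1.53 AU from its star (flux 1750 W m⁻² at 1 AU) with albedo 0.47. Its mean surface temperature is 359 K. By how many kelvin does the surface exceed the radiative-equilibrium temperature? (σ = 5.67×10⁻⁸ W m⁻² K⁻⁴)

S = 1750/1.53² = 747.6 W m⁻².
T_eq = [S(1−A)/(4σ)]^(1/4) = [747.6×0.53/(4×5.67×10⁻⁸)]^(1/4) = 204.4 K.
ΔT = T_surf − T_eq = 359 − 204.4.

ΔT ≈ 154.6 K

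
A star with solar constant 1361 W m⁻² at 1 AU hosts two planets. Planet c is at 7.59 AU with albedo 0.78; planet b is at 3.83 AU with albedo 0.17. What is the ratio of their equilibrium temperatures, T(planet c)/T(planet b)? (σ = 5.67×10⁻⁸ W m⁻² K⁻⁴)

T₁/T₂ ≈ 0.510

T_eq = [S₀(1−A)/(4σd²)]^(1/4), so T ∝ (1−A)^(1/4) / √d.
T₁ = [1361×0.22/(4×5.67×10⁻⁸×7.59²)]^(1/4) = 69.19 K.
T₂ = [1361×0.83/(4×5.67×10⁻⁸×3.83²)]^(1/4) = 135.75 K.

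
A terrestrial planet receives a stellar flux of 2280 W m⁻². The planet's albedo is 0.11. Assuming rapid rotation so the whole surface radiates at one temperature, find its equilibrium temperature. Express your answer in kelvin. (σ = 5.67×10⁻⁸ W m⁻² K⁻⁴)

Energy balance: absorbed = emitted ⇒ πR²·S(1−A) = 4πR²·σT_eq⁴, so T_eq⁴ = S(1−A)/(4σ).
T_eq = [2280 × 0.89 / (4 × 5.67×10⁻⁸)]^(1/4) = (8.95×10⁹)^(1/4) = 308 K.

T_eq ≈ 308 K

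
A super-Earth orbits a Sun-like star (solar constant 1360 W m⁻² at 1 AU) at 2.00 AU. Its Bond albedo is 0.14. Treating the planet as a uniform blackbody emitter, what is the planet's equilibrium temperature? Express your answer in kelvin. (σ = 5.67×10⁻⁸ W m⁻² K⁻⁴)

Flux at 2.00 AU: S = 1360/2.00² = 340 W m⁻².
Energy balance: absorbed = emitted ⇒ πR²·S(1−A) = 4πR²·σT_eq⁴, so T_eq⁴ = S(1−A)/(4σ).
T_eq = [340 × 0.86 / (4 × 5.67×10⁻⁸)]^(1/4) = (1.29×10⁹)^(1/4) = 189 K.

T_eq ≈ 189 K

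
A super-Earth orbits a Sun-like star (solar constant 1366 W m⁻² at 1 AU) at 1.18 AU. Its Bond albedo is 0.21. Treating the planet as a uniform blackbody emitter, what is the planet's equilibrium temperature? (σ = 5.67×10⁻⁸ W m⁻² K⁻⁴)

T_eq ≈ 242 K

Flux at 1.18 AU: S = 1366/1.18² = 981 W m⁻².
Energy balance: absorbed = emitted ⇒ πR²·S(1−A) = 4πR²·σT_eq⁴, so T_eq⁴ = S(1−A)/(4σ).
T_eq = [981 × 0.79 / (4 × 5.67×10⁻⁸)]^(1/4) = (3.42×10⁹)^(1/4) = 242 K.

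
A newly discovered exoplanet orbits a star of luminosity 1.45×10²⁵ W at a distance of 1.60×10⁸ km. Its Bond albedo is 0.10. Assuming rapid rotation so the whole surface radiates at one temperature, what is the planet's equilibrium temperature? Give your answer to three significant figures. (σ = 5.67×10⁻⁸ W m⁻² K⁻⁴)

d = 1.60×10⁸ km = 1.60×10¹¹ m.
Flux: S = L/(4πd²) = 1.45×10²⁵/(4π×(1.60×10¹¹)²) = 45.1 W m⁻².
Energy balance: absorbed = emitted ⇒ πR²·S(1−A) = 4πR²·σT_eq⁴, so T_eq⁴ = S(1−A)/(4σ).
T_eq = [45.1 × 0.90 / (4 × 5.67×10⁻⁸)]^(1/4) = (1.79×10⁸)^(1/4) = 116 K.

T_eq ≈ 116 K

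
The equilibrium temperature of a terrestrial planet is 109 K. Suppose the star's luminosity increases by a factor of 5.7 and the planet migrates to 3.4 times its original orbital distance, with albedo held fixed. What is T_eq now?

T_eq ∝ L^(1/4) · d^(−1/2).
T′ = 109 × 5.7^(1/4) / 3.4^(1/2) = 91.3 K.

T_eq ≈ 91.3 K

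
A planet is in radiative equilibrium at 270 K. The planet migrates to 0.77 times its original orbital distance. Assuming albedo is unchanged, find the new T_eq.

T_eq ≈ 308 K

T_eq ∝ L^(1/4) · d^(−1/2).
T′ = 270 / 0.77^(1/2) = 308 K.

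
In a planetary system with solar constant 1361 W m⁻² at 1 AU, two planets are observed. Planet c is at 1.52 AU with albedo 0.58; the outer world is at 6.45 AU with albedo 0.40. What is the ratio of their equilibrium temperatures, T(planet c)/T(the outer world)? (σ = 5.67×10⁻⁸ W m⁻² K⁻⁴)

T₁/T₂ ≈ 1.884

T_eq = [S₀(1−A)/(4σd²)]^(1/4), so T ∝ (1−A)^(1/4) / √d.
T₁ = [1361×0.42/(4×5.67×10⁻⁸×1.52²)]^(1/4) = 181.74 K.
T₂ = [1361×0.60/(4×5.67×10⁻⁸×6.45²)]^(1/4) = 96.45 K.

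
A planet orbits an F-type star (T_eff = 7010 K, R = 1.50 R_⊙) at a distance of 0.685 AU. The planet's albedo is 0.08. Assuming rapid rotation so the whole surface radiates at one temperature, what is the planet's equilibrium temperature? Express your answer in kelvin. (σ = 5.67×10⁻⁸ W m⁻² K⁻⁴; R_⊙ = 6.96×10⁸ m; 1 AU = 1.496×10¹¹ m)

R_⋆ = 1.50 × 6.96×10⁸ = 1.04×10⁹ m.
d = 0.685 AU = 1.02×10¹¹ m.
L = 4πR_⋆²σT_⋆⁴ = 4π(1.04×10⁹)² × 5.67×10⁻⁸ × (7010)⁴ = 1.88×10²⁷ W.
S = L/(4πd²) = 1.42×10⁴ W m⁻².
Energy balance: absorbed = emitted ⇒ πR²·S(1−A) = 4πR²·σT_eq⁴, so T_eq⁴ = S(1−A)/(4σ).
T_eq = [1.42×10⁴ × 0.92 / (4 × 5.67×10⁻⁸)]^(1/4) = (5.76×10¹⁰)^(1/4) = 490 K.

T_eq ≈ 490 K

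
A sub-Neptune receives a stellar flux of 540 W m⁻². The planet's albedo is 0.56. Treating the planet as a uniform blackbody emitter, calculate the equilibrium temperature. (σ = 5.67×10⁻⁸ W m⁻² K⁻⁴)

Energy balance: absorbed = emitted ⇒ πR²·S(1−A) = 4πR²·σT_eq⁴, so T_eq⁴ = S(1−A)/(4σ).
T_eq = [540 × 0.44 / (4 × 5.67×10⁻⁸)]^(1/4) = (1.05×10⁹)^(1/4) = 180 K.

T_eq ≈ 180 K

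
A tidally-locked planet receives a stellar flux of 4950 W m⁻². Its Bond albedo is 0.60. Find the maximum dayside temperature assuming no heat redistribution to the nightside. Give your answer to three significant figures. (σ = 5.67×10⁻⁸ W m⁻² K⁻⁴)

T_ss ≈ 432 K

With no redistribution each surface element balances locally: S(1−A) = σT⁴.
T = [4950 × 0.40 / 5.67×10⁻⁸]^(1/4) = (3.49×10¹⁰)^(1/4) = 432 K.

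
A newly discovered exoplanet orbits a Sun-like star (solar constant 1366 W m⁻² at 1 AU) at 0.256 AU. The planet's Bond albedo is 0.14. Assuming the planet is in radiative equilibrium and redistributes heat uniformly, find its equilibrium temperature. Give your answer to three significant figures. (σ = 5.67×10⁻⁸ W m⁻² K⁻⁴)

Flux at 0.256 AU: S = 1366/0.256² = 2.08×10⁴ W m⁻².
Energy balance: absorbed = emitted ⇒ πR²·S(1−A) = 4πR²·σT_eq⁴, so T_eq⁴ = S(1−A)/(4σ).
T_eq = [2.08×10⁴ × 0.86 / (4 × 5.67×10⁻⁸)]^(1/4) = (7.90×10¹⁰)^(1/4) = 530 K.

T_eq ≈ 530 K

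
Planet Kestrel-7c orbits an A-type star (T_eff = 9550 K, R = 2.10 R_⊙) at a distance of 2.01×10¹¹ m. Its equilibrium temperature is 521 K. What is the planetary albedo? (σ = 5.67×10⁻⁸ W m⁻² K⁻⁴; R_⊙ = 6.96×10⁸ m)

R_⋆ = 2.10 × 6.96×10⁸ = 1.46×10⁹ m.
L = 4πR_⋆²σT_⋆⁴ = 4π(1.46×10⁹)² × 5.67×10⁻⁸ × (9550)⁴ = 1.27×10²⁸ W.
S = L/(4πd²) = 2.49×10⁴ W m⁻².
From T_eq⁴ = S(1−A)/(4σ): 1−A = 4σT_eq⁴/S.
1−A = 4 × 5.67×10⁻⁸ × (521)⁴ / 2.49×10⁴ = 0.670.

A ≈ 0.33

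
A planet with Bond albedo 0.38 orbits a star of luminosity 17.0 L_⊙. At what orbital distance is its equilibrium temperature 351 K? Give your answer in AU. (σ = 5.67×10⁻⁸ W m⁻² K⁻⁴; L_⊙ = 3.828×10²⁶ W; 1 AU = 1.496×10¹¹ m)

d ≈ 2.04 AU

L = 17.0 × 3.828×10²⁶ = 6.51×10²⁷ W.
From T_eq⁴ = L(1−A)/(16πσd²): d = √[L(1−A)/(16πσT_eq⁴)].
d = √[6.51×10²⁷ × 0.62 / (16π × 5.67×10⁻⁸ × (351)⁴)] = 3.05×10¹¹ m = 2.04 AU.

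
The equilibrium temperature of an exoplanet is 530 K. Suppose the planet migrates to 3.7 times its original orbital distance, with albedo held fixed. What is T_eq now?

T_eq ≈ 276 K

T_eq ∝ L^(1/4) · d^(−1/2).
T′ = 530 / 3.7^(1/2) = 276 K.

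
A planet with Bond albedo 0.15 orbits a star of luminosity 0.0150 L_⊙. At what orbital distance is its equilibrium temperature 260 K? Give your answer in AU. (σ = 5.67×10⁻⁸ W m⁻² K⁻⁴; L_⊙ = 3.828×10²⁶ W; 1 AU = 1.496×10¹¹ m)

L = 0.0150 × 3.828×10²⁶ = 5.74×10²⁴ W.
From T_eq⁴ = L(1−A)/(16πσd²): d = √[L(1−A)/(16πσT_eq⁴)].
d = √[5.74×10²⁴ × 0.85 / (16π × 5.67×10⁻⁸ × (260)⁴)] = 1.94×10¹⁰ m = 0.129 AU.

d ≈ 0.129 AU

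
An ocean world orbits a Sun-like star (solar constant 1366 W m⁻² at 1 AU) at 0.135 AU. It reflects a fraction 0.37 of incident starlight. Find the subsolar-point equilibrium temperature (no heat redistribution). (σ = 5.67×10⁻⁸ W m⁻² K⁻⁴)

T_ss ≈ 955 K

Flux at 0.135 AU: S = 1366/0.135² = 7.50×10⁴ W m⁻².
At the subsolar point the surface absorbs S(1−A) and emits σT⁴ per unit area — no factor of 4, since only the local patch is in balance.
T = [7.50×10⁴ × 0.63 / 5.67×10⁻⁸]^(1/4) = (8.33×10¹¹)^(1/4) = 955 K.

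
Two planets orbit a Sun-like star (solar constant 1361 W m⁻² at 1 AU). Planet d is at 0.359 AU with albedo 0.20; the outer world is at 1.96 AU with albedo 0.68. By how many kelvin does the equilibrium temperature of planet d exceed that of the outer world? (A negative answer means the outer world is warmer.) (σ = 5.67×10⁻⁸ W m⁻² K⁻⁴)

T_eq = [S₀(1−A)/(4σd²)]^(1/4), so T ∝ (1−A)^(1/4) / √d.
T₁ = [1361×0.80/(4×5.67×10⁻⁸×0.359²)]^(1/4) = 439.32 K.
T₂ = [1361×0.32/(4×5.67×10⁻⁸×1.96²)]^(1/4) = 149.52 K.

ΔT ≈ 289.8 K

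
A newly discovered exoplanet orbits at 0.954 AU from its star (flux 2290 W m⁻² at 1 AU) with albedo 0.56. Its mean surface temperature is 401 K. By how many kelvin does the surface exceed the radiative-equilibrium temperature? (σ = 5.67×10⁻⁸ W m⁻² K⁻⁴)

S = 2290/0.954² = 2516 W m⁻².
T_eq = [S(1−A)/(4σ)]^(1/4) = [2516×0.44/(4×5.67×10⁻⁸)]^(1/4) = 264.3 K.
ΔT = T_surf − T_eq = 401 − 264.3.

ΔT ≈ 136.7 K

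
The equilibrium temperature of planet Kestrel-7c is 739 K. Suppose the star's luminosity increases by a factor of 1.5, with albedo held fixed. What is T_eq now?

T_eq ≈ 818 K

T_eq ∝ L^(1/4) · d^(−1/2).
T′ = 739 × 1.5^(1/4) = 818 K.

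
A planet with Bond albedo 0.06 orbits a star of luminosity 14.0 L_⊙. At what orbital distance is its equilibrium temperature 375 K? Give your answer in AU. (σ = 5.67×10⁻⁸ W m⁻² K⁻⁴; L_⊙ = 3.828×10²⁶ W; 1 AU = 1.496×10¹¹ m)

d ≈ 2.00 AU

L = 14.0 × 3.828×10²⁶ = 5.36×10²⁷ W.
From T_eq⁴ = L(1−A)/(16πσd²): d = √[L(1−A)/(16πσT_eq⁴)].
d = √[5.36×10²⁷ × 0.94 / (16π × 5.67×10⁻⁸ × (375)⁴)] = 2.99×10¹¹ m = 2.00 AU.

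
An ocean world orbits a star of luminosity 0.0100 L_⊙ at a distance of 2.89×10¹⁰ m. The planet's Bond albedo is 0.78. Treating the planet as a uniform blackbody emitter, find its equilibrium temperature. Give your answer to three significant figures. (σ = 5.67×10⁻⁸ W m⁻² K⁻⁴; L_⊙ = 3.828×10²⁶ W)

L = 0.0100 × 3.828×10²⁶ = 3.83×10²⁴ W.
Flux: S = L/(4πd²) = 3.83×10²⁴/(4π×(2.89×10¹⁰)²) = 365 W m⁻².
Energy balance: absorbed = emitted ⇒ πR²·S(1−A) = 4πR²·σT_eq⁴, so T_eq⁴ = S(1−A)/(4σ).
T_eq = [365 × 0.22 / (4 × 5.67×10⁻⁸)]^(1/4) = (3.54×10⁸)^(1/4) = 137 K.

T_eq ≈ 137 K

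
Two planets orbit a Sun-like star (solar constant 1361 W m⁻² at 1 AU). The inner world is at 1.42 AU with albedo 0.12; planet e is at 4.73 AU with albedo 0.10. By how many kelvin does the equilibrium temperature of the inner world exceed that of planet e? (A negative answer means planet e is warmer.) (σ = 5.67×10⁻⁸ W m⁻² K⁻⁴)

ΔT ≈ 101.6 K

T_eq = [S₀(1−A)/(4σd²)]^(1/4), so T ∝ (1−A)^(1/4) / √d.
T₁ = [1361×0.88/(4×5.67×10⁻⁸×1.42²)]^(1/4) = 226.22 K.
T₂ = [1361×0.90/(4×5.67×10⁻⁸×4.73²)]^(1/4) = 124.65 K.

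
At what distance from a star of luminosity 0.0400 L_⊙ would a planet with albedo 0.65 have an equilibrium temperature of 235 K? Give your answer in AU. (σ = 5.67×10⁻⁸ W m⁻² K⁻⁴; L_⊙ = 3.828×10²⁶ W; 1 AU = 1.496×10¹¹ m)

L = 0.0400 × 3.828×10²⁶ = 1.53×10²⁵ W.
From T_eq⁴ = L(1−A)/(16πσd²): d = √[L(1−A)/(16πσT_eq⁴)].
d = √[1.53×10²⁵ × 0.35 / (16π × 5.67×10⁻⁸ × (235)⁴)] = 2.48×10¹⁰ m = 0.166 AU.

d ≈ 0.166 AU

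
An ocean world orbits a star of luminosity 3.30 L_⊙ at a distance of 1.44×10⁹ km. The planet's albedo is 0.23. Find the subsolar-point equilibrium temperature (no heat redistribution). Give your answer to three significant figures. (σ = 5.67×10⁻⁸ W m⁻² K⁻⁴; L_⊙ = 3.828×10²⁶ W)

d = 1.44×10⁹ km = 1.44×10¹² m.
L = 3.30 × 3.828×10²⁶ = 1.26×10²⁷ W.
Flux: S = L/(4πd²) = 1.26×10²⁷/(4π×(1.44×10¹²)²) = 48.5 W m⁻².
At the subsolar point the surface absorbs S(1−A) and emits σT⁴ per unit area — no factor of 4, since only the local patch is in balance.
T = [48.5 × 0.77 / 5.67×10⁻⁸]^(1/4) = (6.58×10⁸)^(1/4) = 160 K.

T_ss ≈ 160 K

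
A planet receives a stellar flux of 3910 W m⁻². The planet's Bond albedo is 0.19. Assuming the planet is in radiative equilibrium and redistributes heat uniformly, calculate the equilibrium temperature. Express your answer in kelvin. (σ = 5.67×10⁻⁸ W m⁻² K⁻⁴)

Energy balance: absorbed = emitted ⇒ πR²·S(1−A) = 4πR²·σT_eq⁴, so T_eq⁴ = S(1−A)/(4σ).
T_eq = [3910 × 0.81 / (4 × 5.67×10⁻⁸)]^(1/4) = (1.40×10¹⁰)^(1/4) = 344 K.

T_eq ≈ 344 K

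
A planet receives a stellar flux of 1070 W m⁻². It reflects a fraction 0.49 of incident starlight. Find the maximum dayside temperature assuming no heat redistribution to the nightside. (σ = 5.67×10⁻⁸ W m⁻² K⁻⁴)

With no redistribution each surface element balances locally: S(1−A) = σT⁴.
T = [1070 × 0.51 / 5.67×10⁻⁸]^(1/4) = (9.62×10⁹)^(1/4) = 313 K.

T_ss ≈ 313 K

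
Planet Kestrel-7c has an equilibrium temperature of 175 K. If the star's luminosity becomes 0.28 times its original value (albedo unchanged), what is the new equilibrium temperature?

T_eq ∝ L^(1/4) · d^(−1/2).
T′ = 175 × 0.28^(1/4) = 127 K.

T_eq ≈ 127 K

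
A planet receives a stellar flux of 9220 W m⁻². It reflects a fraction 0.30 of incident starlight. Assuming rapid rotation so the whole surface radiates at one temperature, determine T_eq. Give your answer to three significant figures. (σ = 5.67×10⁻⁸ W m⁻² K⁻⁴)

T_eq ≈ 411 K

Energy balance: absorbed = emitted ⇒ πR²·S(1−A) = 4πR²·σT_eq⁴, so T_eq⁴ = S(1−A)/(4σ).
T_eq = [9220 × 0.70 / (4 × 5.67×10⁻⁸)]^(1/4) = (2.85×10¹⁰)^(1/4) = 411 K.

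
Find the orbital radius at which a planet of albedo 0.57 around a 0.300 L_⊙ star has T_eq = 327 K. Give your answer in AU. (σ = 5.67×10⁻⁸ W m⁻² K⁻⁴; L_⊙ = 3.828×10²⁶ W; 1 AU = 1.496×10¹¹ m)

d ≈ 0.260 AU

L = 0.300 × 3.828×10²⁶ = 1.15×10²⁶ W.
From T_eq⁴ = L(1−A)/(16πσd²): d = √[L(1−A)/(16πσT_eq⁴)].
d = √[1.15×10²⁶ × 0.43 / (16π × 5.67×10⁻⁸ × (327)⁴)] = 3.89×10¹⁰ m = 0.260 AU.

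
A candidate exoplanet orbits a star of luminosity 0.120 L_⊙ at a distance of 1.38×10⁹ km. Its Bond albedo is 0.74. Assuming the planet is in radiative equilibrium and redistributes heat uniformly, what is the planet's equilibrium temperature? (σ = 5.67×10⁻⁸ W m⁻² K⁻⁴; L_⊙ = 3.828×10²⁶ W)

d = 1.38×10⁹ km = 1.38×10¹² m.
L = 0.120 × 3.828×10²⁶ = 4.59×10²⁵ W.
Flux: S = L/(4πd²) = 4.59×10²⁵/(4π×(1.38×10¹²)²) = 1.92 W m⁻².
Energy balance: absorbed = emitted ⇒ πR²·S(1−A) = 4πR²·σT_eq⁴, so T_eq⁴ = S(1−A)/(4σ).
T_eq = [1.92 × 0.26 / (4 × 5.67×10⁻⁸)]^(1/4) = (2.20×10⁶)^(1/4) = 38.5 K.

T_eq ≈ 38.5 K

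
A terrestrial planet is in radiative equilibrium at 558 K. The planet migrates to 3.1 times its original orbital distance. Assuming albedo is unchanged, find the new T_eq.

T_eq ≈ 317 K

T_eq ∝ L^(1/4) · d^(−1/2).
T′ = 558 / 3.1^(1/2) = 317 K.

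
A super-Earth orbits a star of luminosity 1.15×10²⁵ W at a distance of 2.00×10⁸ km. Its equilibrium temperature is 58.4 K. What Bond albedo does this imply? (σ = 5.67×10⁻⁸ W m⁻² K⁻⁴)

d = 2.00×10⁸ km = 2.00×10¹¹ m.
Flux: S = L/(4πd²) = 1.15×10²⁵/(4π×(2.00×10¹¹)²) = 22.9 W m⁻².
From T_eq⁴ = S(1−A)/(4σ): 1−A = 4σT_eq⁴/S.
1−A = 4 × 5.67×10⁻⁸ × (58.4)⁴ / 22.9 = 0.115.

A ≈ 0.88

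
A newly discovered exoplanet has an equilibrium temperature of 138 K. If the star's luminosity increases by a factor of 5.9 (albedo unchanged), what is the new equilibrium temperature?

T_eq ≈ 215 K

T_eq ∝ L^(1/4) · d^(−1/2).
T′ = 138 × 5.9^(1/4) = 215 K.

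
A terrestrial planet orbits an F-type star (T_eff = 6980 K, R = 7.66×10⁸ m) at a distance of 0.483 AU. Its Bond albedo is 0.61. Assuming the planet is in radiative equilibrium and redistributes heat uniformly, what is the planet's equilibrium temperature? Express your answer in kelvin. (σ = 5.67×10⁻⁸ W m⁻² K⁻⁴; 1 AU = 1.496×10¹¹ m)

T_eq ≈ 402 K

d = 0.483 AU = 7.23×10¹⁰ m.
L = 4πR_⋆²σT_⋆⁴ = 4π(7.66×10⁸)² × 5.67×10⁻⁸ × (6980)⁴ = 9.92×10²⁶ W.
S = L/(4πd²) = 1.51×10⁴ W m⁻².
Energy balance: absorbed = emitted ⇒ πR²·S(1−A) = 4πR²·σT_eq⁴, so T_eq⁴ = S(1−A)/(4σ).
T_eq = [1.51×10⁴ × 0.39 / (4 × 5.67×10⁻⁸)]^(1/4) = (2.60×10¹⁰)^(1/4) = 402 K.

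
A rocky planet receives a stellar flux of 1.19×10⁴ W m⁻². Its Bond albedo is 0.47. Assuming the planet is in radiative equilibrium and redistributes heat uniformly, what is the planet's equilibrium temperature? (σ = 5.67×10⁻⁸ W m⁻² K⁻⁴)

Energy balance: absorbed = emitted ⇒ πR²·S(1−A) = 4πR²·σT_eq⁴, so T_eq⁴ = S(1−A)/(4σ).
T_eq = [1.19×10⁴ × 0.53 / (4 × 5.67×10⁻⁸)]^(1/4) = (2.78×10¹⁰)^(1/4) = 408 K.

T_eq ≈ 408 K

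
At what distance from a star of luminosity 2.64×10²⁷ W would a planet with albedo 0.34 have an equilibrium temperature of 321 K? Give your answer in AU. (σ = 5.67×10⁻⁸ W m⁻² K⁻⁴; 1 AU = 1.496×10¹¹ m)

From T_eq⁴ = L(1−A)/(16πσd²): d = √[L(1−A)/(16πσT_eq⁴)].
d = √[2.64×10²⁷ × 0.66 / (16π × 5.67×10⁻⁸ × (321)⁴)] = 2.40×10¹¹ m = 1.60 AU.

d ≈ 1.60 AU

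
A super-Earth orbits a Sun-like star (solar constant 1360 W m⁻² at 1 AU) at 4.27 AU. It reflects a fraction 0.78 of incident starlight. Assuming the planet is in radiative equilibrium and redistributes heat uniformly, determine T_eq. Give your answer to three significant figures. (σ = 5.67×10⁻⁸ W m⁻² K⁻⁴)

Flux at 4.27 AU: S = 1360/4.27² = 74.6 W m⁻².
Energy balance: absorbed = emitted ⇒ πR²·S(1−A) = 4πR²·σT_eq⁴, so T_eq⁴ = S(1−A)/(4σ).
T_eq = [74.6 × 0.22 / (4 × 5.67×10⁻⁸)]^(1/4) = (7.24×10⁷)^(1/4) = 92.2 K.

T_eq ≈ 92.2 K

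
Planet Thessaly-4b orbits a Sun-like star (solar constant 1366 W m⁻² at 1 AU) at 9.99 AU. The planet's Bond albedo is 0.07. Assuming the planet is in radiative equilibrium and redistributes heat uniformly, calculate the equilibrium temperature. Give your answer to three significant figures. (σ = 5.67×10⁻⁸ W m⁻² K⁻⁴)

Flux at 9.99 AU: S = 1366/9.99² = 13.7 W m⁻².
Energy balance: absorbed = emitted ⇒ πR²·S(1−A) = 4πR²·σT_eq⁴, so T_eq⁴ = S(1−A)/(4σ).
T_eq = [13.7 × 0.93 / (4 × 5.67×10⁻⁸)]^(1/4) = (5.61×10⁷)^(1/4) = 86.6 K.

T_eq ≈ 86.6 K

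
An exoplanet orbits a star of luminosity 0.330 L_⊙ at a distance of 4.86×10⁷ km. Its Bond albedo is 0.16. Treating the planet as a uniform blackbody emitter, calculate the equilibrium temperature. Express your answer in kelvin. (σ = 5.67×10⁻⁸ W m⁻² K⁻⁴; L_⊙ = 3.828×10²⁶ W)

d = 4.86×10⁷ km = 4.86×10¹⁰ m.
L = 0.330 × 3.828×10²⁶ = 1.26×10²⁶ W.
Flux: S = L/(4πd²) = 1.26×10²⁶/(4π×(4.86×10¹⁰)²) = 4260 W m⁻².
Energy balance: absorbed = emitted ⇒ πR²·S(1−A) = 4πR²·σT_eq⁴, so T_eq⁴ = S(1−A)/(4σ).
T_eq = [4260 × 0.84 / (4 × 5.67×10⁻⁸)]^(1/4) = (1.58×10¹⁰)^(1/4) = 354 K.

T_eq ≈ 354 K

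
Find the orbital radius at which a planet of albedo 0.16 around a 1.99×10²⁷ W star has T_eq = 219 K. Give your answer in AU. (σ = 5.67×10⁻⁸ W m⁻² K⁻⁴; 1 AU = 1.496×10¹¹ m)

From T_eq⁴ = L(1−A)/(16πσd²): d = √[L(1−A)/(16πσT_eq⁴)].
d = √[1.99×10²⁷ × 0.84 / (16π × 5.67×10⁻⁸ × (219)⁴)] = 5.05×10¹¹ m = 3.38 AU.

d ≈ 3.38 AU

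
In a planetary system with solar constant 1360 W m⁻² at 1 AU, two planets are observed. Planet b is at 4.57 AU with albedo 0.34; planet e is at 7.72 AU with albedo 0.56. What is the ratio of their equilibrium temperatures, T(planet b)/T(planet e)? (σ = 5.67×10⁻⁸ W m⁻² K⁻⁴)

T₁/T₂ ≈ 1.438

T_eq = [S₀(1−A)/(4σd²)]^(1/4), so T ∝ (1−A)^(1/4) / √d.
T₁ = [1360×0.66/(4×5.67×10⁻⁸×4.57²)]^(1/4) = 117.33 K.
T₂ = [1360×0.44/(4×5.67×10⁻⁸×7.72²)]^(1/4) = 81.57 K.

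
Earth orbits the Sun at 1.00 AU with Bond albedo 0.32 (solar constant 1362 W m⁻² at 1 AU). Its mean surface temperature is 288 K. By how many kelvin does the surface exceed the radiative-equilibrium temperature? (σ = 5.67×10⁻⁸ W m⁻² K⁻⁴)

S = 1362/1.00² = 1362 W m⁻².
T_eq = [S(1−A)/(4σ)]^(1/4) = [1362×0.68/(4×5.67×10⁻⁸)]^(1/4) = 252.8 K.
ΔT = T_surf − T_eq = 288 − 252.8.

ΔT ≈ 35.2 K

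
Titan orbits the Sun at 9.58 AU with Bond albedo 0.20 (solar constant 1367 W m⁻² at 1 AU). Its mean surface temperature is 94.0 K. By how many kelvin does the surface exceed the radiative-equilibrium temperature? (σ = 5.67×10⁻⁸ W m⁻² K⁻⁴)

S = 1367/9.58² = 14.89 W m⁻².
T_eq = [S(1−A)/(4σ)]^(1/4) = [14.89×0.80/(4×5.67×10⁻⁸)]^(1/4) = 85.1 K.
ΔT = T_surf − T_eq = 94 − 85.1.

ΔT ≈ 8.9 K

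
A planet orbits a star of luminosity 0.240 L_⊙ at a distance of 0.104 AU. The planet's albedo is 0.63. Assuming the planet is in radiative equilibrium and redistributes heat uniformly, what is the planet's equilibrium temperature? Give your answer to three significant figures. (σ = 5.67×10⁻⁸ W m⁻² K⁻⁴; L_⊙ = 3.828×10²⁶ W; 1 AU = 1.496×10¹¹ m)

d = 0.104 AU = 1.56×10¹⁰ m.
L = 0.240 × 3.828×10²⁶ = 9.19×10²⁵ W.
Flux: S = L/(4πd²) = 9.19×10²⁵/(4π×(1.56×10¹⁰)²) = 3.02×10⁴ W m⁻².
Energy balance: absorbed = emitted ⇒ πR²·S(1−A) = 4πR²·σT_eq⁴, so T_eq⁴ = S(1−A)/(4σ).
T_eq = [3.02×10⁴ × 0.37 / (4 × 5.67×10⁻⁸)]^(1/4) = (4.93×10¹⁰)^(1/4) = 471 K.

T_eq ≈ 471 K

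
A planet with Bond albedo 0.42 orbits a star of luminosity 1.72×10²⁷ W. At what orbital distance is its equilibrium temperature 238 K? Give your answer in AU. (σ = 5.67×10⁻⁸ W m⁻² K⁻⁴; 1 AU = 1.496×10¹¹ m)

d ≈ 2.21 AU

From T_eq⁴ = L(1−A)/(16πσd²): d = √[L(1−A)/(16πσT_eq⁴)].
d = √[1.72×10²⁷ × 0.58 / (16π × 5.67×10⁻⁸ × (238)⁴)] = 3.30×10¹¹ m = 2.21 AU.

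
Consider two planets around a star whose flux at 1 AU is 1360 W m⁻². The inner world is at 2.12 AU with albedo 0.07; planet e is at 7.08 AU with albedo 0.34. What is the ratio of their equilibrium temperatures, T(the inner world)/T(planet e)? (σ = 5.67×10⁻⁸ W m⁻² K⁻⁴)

T₁/T₂ ≈ 1.991

T_eq = [S₀(1−A)/(4σd²)]^(1/4), so T ∝ (1−A)^(1/4) / √d.
T₁ = [1360×0.93/(4×5.67×10⁻⁸×2.12²)]^(1/4) = 187.68 K.
T₂ = [1360×0.66/(4×5.67×10⁻⁸×7.08²)]^(1/4) = 94.26 K.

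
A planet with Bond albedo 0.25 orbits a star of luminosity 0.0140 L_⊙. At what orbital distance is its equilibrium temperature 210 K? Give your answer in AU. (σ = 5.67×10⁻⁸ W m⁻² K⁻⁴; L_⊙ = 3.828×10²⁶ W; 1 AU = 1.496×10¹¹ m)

d ≈ 0.180 AU

L = 0.0140 × 3.828×10²⁶ = 5.36×10²⁴ W.
From T_eq⁴ = L(1−A)/(16πσd²): d = √[L(1−A)/(16πσT_eq⁴)].
d = √[5.36×10²⁴ × 0.75 / (16π × 5.67×10⁻⁸ × (210)⁴)] = 2.69×10¹⁰ m = 0.180 AU.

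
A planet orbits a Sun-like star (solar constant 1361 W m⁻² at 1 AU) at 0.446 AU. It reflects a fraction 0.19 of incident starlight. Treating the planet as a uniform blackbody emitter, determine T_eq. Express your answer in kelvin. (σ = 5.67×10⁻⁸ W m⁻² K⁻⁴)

T_eq ≈ 395 K

Flux at 0.446 AU: S = 1361/0.446² = 6840 W m⁻².
Energy balance: absorbed = emitted ⇒ πR²·S(1−A) = 4πR²·σT_eq⁴, so T_eq⁴ = S(1−A)/(4σ).
T_eq = [6840 × 0.81 / (4 × 5.67×10⁻⁸)]^(1/4) = (2.44×10¹⁰)^(1/4) = 395 K.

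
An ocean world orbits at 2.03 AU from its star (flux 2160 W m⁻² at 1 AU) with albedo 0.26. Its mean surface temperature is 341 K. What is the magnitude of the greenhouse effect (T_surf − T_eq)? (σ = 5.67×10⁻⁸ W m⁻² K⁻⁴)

S = 2160/2.03² = 524.2 W m⁻².
T_eq = [S(1−A)/(4σ)]^(1/4) = [524.2×0.74/(4×5.67×10⁻⁸)]^(1/4) = 203.4 K.
ΔT = T_surf − T_eq = 341 − 203.4.

ΔT ≈ 137.6 K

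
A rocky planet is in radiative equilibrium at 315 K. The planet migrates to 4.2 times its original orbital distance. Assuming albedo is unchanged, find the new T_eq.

T_eq ≈ 154 K

T_eq ∝ L^(1/4) · d^(−1/2).
T′ = 315 / 4.2^(1/2) = 154 K.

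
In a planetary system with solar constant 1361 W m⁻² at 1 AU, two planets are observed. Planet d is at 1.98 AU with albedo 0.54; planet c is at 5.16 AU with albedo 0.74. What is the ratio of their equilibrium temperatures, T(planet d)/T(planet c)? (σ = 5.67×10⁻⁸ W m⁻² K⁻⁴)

T₁/T₂ ≈ 1.862

T_eq = [S₀(1−A)/(4σd²)]^(1/4), so T ∝ (1−A)^(1/4) / √d.
T₁ = [1361×0.46/(4×5.67×10⁻⁸×1.98²)]^(1/4) = 162.90 K.
T₂ = [1361×0.26/(4×5.67×10⁻⁸×5.16²)]^(1/4) = 87.49 K.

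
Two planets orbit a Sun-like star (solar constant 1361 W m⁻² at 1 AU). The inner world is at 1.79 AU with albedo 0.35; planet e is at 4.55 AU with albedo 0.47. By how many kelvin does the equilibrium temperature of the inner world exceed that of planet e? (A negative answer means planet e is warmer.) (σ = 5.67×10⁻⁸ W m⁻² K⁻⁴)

ΔT ≈ 75.5 K

T_eq = [S₀(1−A)/(4σd²)]^(1/4), so T ∝ (1−A)^(1/4) / √d.
T₁ = [1361×0.65/(4×5.67×10⁻⁸×1.79²)]^(1/4) = 186.79 K.
T₂ = [1361×0.53/(4×5.67×10⁻⁸×4.55²)]^(1/4) = 111.33 K.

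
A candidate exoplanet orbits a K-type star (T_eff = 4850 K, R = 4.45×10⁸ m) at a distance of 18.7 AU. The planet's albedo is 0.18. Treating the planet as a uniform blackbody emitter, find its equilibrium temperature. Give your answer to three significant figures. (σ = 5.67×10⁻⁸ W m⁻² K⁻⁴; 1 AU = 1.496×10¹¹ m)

d = 18.7 AU = 2.80×10¹² m.
L = 4πR_⋆²σT_⋆⁴ = 4π(4.45×10⁸)² × 5.67×10⁻⁸ × (4850)⁴ = 7.81×10²⁵ W.
S = L/(4πd²) = 0.794 W m⁻².
Energy balance: absorbed = emitted ⇒ πR²·S(1−A) = 4πR²·σT_eq⁴, so T_eq⁴ = S(1−A)/(4σ).
T_eq = [0.794 × 0.82 / (4 × 5.67×10⁻⁸)]^(1/4) = (2.87×10⁶)^(1/4) = 41.2 K.

T_eq ≈ 41.2 K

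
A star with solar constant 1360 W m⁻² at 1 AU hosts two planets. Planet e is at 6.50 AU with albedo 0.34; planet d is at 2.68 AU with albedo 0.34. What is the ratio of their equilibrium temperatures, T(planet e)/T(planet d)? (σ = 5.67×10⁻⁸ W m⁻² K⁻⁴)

T_eq = [S₀(1−A)/(4σd²)]^(1/4), so T ∝ (1−A)^(1/4) / √d.
T₁ = [1360×0.66/(4×5.67×10⁻⁸×6.50²)]^(1/4) = 98.38 K.
T₂ = [1360×0.66/(4×5.67×10⁻⁸×2.68²)]^(1/4) = 153.21 K.

T₁/T₂ ≈ 0.642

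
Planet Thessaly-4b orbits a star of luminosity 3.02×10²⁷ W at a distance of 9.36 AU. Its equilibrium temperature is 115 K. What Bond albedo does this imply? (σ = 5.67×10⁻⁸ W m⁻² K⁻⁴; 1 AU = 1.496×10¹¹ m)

A ≈ 0.68

d = 9.36 AU = 1.40×10¹² m.
Flux: S = L/(4πd²) = 3.02×10²⁷/(4π×(1.40×10¹²)²) = 123 W m⁻².
From T_eq⁴ = S(1−A)/(4σ): 1−A = 4σT_eq⁴/S.
1−A = 4 × 5.67×10⁻⁸ × (115)⁴ / 123 = 0.324.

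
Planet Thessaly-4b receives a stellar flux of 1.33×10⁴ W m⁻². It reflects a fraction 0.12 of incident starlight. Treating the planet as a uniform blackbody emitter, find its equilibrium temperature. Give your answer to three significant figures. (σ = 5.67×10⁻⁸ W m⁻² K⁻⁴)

Energy balance: absorbed = emitted ⇒ πR²·S(1−A) = 4πR²·σT_eq⁴, so T_eq⁴ = S(1−A)/(4σ).
T_eq = [1.33×10⁴ × 0.88 / (4 × 5.67×10⁻⁸)]^(1/4) = (5.16×10¹⁰)^(1/4) = 477 K.

T_eq ≈ 477 K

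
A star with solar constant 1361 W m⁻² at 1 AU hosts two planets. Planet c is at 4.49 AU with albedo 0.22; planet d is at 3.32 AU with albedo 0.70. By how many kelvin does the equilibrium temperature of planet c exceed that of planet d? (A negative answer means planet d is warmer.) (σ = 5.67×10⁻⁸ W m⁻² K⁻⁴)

T_eq = [S₀(1−A)/(4σd²)]^(1/4), so T ∝ (1−A)^(1/4) / √d.
T₁ = [1361×0.78/(4×5.67×10⁻⁸×4.49²)]^(1/4) = 123.44 K.
T₂ = [1361×0.30/(4×5.67×10⁻⁸×3.32²)]^(1/4) = 113.05 K.

ΔT ≈ 10.4 K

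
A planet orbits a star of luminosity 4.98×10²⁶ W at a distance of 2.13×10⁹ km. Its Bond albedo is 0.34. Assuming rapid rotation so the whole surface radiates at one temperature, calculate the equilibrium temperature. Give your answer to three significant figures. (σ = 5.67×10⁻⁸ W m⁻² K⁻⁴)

T_eq ≈ 71.0 K

d = 2.13×10⁹ km = 2.13×10¹² m.
Flux: S = L/(4πd²) = 4.98×10²⁶/(4π×(2.13×10¹²)²) = 8.73 W m⁻².
Energy balance: absorbed = emitted ⇒ πR²·S(1−A) = 4πR²·σT_eq⁴, so T_eq⁴ = S(1−A)/(4σ).
T_eq = [8.73 × 0.66 / (4 × 5.67×10⁻⁸)]^(1/4) = (2.54×10⁷)^(1/4) = 71.0 K.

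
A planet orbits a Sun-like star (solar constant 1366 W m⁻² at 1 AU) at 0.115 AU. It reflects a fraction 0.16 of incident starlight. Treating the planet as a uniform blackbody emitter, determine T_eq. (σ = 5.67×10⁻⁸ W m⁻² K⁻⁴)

Flux at 0.115 AU: S = 1366/0.115² = 1.03×10⁵ W m⁻².
Energy balance: absorbed = emitted ⇒ πR²·S(1−A) = 4πR²·σT_eq⁴, so T_eq⁴ = S(1−A)/(4σ).
T_eq = [1.03×10⁵ × 0.84 / (4 × 5.67×10⁻⁸)]^(1/4) = (3.83×10¹¹)^(1/4) = 786 K.

T_eq ≈ 786 K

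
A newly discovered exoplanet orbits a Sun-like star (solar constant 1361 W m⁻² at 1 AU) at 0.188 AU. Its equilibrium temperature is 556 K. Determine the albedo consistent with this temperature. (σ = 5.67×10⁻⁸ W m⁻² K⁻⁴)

Flux at 0.188 AU: S = 1361/0.188² = 3.85×10⁴ W m⁻².
From T_eq⁴ = S(1−A)/(4σ): 1−A = 4σT_eq⁴/S.
1−A = 4 × 5.67×10⁻⁸ × (556)⁴ / 3.85×10⁴ = 0.563.

A ≈ 0.44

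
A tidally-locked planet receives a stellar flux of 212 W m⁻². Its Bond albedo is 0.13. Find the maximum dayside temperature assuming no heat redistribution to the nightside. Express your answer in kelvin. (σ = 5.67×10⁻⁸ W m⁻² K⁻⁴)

With no redistribution each surface element balances locally: S(1−A) = σT⁴.
T = [212 × 0.87 / 5.67×10⁻⁸]^(1/4) = (3.25×10⁹)^(1/4) = 239 K.

T_ss ≈ 239 K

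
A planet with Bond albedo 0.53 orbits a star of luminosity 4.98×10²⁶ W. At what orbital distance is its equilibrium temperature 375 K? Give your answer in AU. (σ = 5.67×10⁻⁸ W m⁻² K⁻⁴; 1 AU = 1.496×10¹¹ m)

d ≈ 0.431 AU

From T_eq⁴ = L(1−A)/(16πσd²): d = √[L(1−A)/(16πσT_eq⁴)].
d = √[4.98×10²⁶ × 0.47 / (16π × 5.67×10⁻⁸ × (375)⁴)] = 6.44×10¹⁰ m = 0.431 AU.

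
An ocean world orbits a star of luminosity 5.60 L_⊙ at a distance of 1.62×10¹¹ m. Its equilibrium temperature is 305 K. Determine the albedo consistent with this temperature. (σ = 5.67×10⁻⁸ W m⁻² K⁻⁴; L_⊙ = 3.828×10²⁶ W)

A ≈ 0.70

L = 5.60 × 3.828×10²⁶ = 2.14×10²⁷ W.
Flux: S = L/(4πd²) = 2.14×10²⁷/(4π×(1.62×10¹¹)²) = 6500 W m⁻².
From T_eq⁴ = S(1−A)/(4σ): 1−A = 4σT_eq⁴/S.
1−A = 4 × 5.67×10⁻⁸ × (305)⁴ / 6500 = 0.302.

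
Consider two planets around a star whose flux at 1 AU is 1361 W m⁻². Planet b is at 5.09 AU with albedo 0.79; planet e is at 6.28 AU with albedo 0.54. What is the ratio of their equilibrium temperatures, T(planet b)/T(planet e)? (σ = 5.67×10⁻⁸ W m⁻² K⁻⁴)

T_eq = [S₀(1−A)/(4σd²)]^(1/4), so T ∝ (1−A)^(1/4) / √d.
T₁ = [1361×0.21/(4×5.67×10⁻⁸×5.09²)]^(1/4) = 83.51 K.
T₂ = [1361×0.46/(4×5.67×10⁻⁸×6.28²)]^(1/4) = 91.47 K.

T₁/T₂ ≈ 0.913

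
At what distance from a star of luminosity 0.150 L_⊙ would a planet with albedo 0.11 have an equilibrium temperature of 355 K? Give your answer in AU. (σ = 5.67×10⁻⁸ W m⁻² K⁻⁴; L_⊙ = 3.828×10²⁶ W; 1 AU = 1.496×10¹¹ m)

L = 0.150 × 3.828×10²⁶ = 5.74×10²⁵ W.
From T_eq⁴ = L(1−A)/(16πσd²): d = √[L(1−A)/(16πσT_eq⁴)].
d = √[5.74×10²⁵ × 0.89 / (16π × 5.67×10⁻⁸ × (355)⁴)] = 3.36×10¹⁰ m = 0.225 AU.

d ≈ 0.225 AU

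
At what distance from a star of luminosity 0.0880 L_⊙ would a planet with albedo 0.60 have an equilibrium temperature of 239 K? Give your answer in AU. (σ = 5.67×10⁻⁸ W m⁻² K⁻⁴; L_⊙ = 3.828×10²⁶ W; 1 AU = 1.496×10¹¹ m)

d ≈ 0.254 AU

L = 0.0880 × 3.828×10²⁶ = 3.37×10²⁵ W.
From T_eq⁴ = L(1−A)/(16πσd²): d = √[L(1−A)/(16πσT_eq⁴)].
d = √[3.37×10²⁵ × 0.40 / (16π × 5.67×10⁻⁸ × (239)⁴)] = 3.81×10¹⁰ m = 0.254 AU.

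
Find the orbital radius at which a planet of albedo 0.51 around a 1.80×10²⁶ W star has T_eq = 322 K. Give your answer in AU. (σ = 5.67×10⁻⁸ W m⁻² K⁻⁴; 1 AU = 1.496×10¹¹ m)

d ≈ 0.359 AU

From T_eq⁴ = L(1−A)/(16πσd²): d = √[L(1−A)/(16πσT_eq⁴)].
d = √[1.80×10²⁶ × 0.49 / (16π × 5.67×10⁻⁸ × (322)⁴)] = 5.37×10¹⁰ m = 0.359 AU.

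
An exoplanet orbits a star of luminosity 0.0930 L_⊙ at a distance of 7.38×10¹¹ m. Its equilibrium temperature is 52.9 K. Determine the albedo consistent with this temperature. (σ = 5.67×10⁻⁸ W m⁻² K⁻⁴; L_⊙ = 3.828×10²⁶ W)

A ≈ 0.66

L = 0.0930 × 3.828×10²⁶ = 3.56×10²⁵ W.
Flux: S = L/(4πd²) = 3.56×10²⁵/(4π×(7.38×10¹¹)²) = 5.20 W m⁻².
From T_eq⁴ = S(1−A)/(4σ): 1−A = 4σT_eq⁴/S.
1−A = 4 × 5.67×10⁻⁸ × (52.9)⁴ / 5.20 = 0.341.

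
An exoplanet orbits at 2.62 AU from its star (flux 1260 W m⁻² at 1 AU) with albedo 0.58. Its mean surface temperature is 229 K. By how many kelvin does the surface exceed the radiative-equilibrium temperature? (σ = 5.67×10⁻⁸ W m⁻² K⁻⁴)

ΔT ≈ 93.2 K

S = 1260/2.62² = 183.6 W m⁻².
T_eq = [S(1−A)/(4σ)]^(1/4) = [183.6×0.42/(4×5.67×10⁻⁸)]^(1/4) = 135.8 K.
ΔT = T_surf − T_eq = 229 − 135.8.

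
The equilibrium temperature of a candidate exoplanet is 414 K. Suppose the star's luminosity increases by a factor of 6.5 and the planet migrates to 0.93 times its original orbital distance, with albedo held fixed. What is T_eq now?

T_eq ≈ 685 K

T_eq ∝ L^(1/4) · d^(−1/2).
T′ = 414 × 6.5^(1/4) / 0.93^(1/2) = 685 K.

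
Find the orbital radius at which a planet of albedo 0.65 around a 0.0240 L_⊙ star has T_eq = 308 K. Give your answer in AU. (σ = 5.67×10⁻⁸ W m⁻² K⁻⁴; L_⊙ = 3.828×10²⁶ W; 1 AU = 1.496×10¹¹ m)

d ≈ 0.0748 AU

L = 0.0240 × 3.828×10²⁶ = 9.19×10²⁴ W.
From T_eq⁴ = L(1−A)/(16πσd²): d = √[L(1−A)/(16πσT_eq⁴)].
d = √[9.19×10²⁴ × 0.35 / (16π × 5.67×10⁻⁸ × (308)⁴)] = 1.12×10¹⁰ m = 0.0748 AU.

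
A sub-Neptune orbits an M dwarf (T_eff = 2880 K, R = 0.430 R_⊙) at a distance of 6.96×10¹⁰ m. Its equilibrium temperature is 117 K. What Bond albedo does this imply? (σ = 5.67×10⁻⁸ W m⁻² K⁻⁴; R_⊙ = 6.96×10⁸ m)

A ≈ 0.41

R_⋆ = 0.430 × 6.96×10⁸ = 2.99×10⁸ m.
L = 4πR_⋆²σT_⋆⁴ = 4π(2.99×10⁸)² × 5.67×10⁻⁸ × (2880)⁴ = 4.39×10²⁴ W.
S = L/(4πd²) = 72.1 W m⁻².
From T_eq⁴ = S(1−A)/(4σ): 1−A = 4σT_eq⁴/S.
1−A = 4 × 5.67×10⁻⁸ × (117)⁴ / 72.1 = 0.589.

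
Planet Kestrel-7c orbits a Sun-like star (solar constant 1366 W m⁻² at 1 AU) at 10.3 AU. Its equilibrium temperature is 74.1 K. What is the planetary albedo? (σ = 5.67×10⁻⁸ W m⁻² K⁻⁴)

Flux at 10.3 AU: S = 1366/10.3² = 12.9 W m⁻².
From T_eq⁴ = S(1−A)/(4σ): 1−A = 4σT_eq⁴/S.
1−A = 4 × 5.67×10⁻⁸ × (74.1)⁴ / 12.9 = 0.531.

A ≈ 0.47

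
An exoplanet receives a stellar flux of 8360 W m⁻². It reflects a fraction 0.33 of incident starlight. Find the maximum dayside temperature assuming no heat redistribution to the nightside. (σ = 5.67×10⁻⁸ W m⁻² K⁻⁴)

T_ss ≈ 561 K

With no redistribution each surface element balances locally: S(1−A) = σT⁴.
T = [8360 × 0.67 / 5.67×10⁻⁸]^(1/4) = (9.88×10¹⁰)^(1/4) = 561 K.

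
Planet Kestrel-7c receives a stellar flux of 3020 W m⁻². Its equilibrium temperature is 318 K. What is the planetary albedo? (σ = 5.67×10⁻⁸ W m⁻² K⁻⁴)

From T_eq⁴ = S(1−A)/(4σ): 1−A = 4σT_eq⁴/S.
1−A = 4 × 5.67×10⁻⁸ × (318)⁴ / 3020 = 0.768.

A ≈ 0.23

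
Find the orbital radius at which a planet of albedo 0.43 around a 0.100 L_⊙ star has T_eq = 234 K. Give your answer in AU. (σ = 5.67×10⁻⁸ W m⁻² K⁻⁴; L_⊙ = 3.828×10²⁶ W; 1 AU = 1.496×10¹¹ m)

L = 0.100 × 3.828×10²⁶ = 3.83×10²⁵ W.
From T_eq⁴ = L(1−A)/(16πσd²): d = √[L(1−A)/(16πσT_eq⁴)].
d = √[3.83×10²⁵ × 0.57 / (16π × 5.67×10⁻⁸ × (234)⁴)] = 5.05×10¹⁰ m = 0.338 AU.

d ≈ 0.338 AU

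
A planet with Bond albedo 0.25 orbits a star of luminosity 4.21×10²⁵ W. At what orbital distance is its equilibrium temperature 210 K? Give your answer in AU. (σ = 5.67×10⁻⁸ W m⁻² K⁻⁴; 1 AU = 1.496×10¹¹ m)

d ≈ 0.505 AU

From T_eq⁴ = L(1−A)/(16πσd²): d = √[L(1−A)/(16πσT_eq⁴)].
d = √[4.21×10²⁵ × 0.75 / (16π × 5.67×10⁻⁸ × (210)⁴)] = 7.55×10¹⁰ m = 0.505 AU.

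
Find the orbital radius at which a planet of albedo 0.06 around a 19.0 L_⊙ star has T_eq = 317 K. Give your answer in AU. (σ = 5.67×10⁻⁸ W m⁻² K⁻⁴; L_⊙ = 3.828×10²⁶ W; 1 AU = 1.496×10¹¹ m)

d ≈ 3.26 AU

L = 19.0 × 3.828×10²⁶ = 7.27×10²⁷ W.
From T_eq⁴ = L(1−A)/(16πσd²): d = √[L(1−A)/(16πσT_eq⁴)].
d = √[7.27×10²⁷ × 0.94 / (16π × 5.67×10⁻⁸ × (317)⁴)] = 4.87×10¹¹ m = 3.26 AU.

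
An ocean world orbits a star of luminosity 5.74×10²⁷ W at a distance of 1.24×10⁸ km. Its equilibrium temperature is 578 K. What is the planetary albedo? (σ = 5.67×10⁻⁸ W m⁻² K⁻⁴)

A ≈ 0.15

d = 1.24×10⁸ km = 1.24×10¹¹ m.
Flux: S = L/(4πd²) = 5.74×10²⁷/(4π×(1.24×10¹¹)²) = 2.97×10⁴ W m⁻².
From T_eq⁴ = S(1−A)/(4σ): 1−A = 4σT_eq⁴/S.
1−A = 4 × 5.67×10⁻⁸ × (578)⁴ / 2.97×10⁴ = 0.852.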